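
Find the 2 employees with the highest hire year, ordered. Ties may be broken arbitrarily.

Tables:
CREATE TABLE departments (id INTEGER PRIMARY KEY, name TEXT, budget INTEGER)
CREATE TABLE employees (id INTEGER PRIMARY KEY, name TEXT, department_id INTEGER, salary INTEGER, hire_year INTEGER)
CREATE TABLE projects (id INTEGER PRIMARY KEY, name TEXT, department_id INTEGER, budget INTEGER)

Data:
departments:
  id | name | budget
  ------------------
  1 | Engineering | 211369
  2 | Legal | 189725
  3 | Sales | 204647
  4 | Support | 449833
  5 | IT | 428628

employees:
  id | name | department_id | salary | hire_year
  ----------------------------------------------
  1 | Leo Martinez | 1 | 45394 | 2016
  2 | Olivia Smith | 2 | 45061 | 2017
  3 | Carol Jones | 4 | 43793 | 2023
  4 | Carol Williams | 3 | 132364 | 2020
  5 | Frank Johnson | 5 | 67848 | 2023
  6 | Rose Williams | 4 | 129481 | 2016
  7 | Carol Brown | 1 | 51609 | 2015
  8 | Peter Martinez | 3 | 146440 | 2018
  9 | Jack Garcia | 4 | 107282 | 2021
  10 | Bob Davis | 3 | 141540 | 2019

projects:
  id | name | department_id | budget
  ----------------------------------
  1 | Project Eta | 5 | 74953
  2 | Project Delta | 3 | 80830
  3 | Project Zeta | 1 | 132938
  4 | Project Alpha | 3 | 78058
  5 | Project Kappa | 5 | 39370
SELECT name, hire_year FROM employees ORDER BY hire_year DESC LIMIT 2

Execution result:
name | hire_year
Carol Jones | 2023
Frank Johnson | 2023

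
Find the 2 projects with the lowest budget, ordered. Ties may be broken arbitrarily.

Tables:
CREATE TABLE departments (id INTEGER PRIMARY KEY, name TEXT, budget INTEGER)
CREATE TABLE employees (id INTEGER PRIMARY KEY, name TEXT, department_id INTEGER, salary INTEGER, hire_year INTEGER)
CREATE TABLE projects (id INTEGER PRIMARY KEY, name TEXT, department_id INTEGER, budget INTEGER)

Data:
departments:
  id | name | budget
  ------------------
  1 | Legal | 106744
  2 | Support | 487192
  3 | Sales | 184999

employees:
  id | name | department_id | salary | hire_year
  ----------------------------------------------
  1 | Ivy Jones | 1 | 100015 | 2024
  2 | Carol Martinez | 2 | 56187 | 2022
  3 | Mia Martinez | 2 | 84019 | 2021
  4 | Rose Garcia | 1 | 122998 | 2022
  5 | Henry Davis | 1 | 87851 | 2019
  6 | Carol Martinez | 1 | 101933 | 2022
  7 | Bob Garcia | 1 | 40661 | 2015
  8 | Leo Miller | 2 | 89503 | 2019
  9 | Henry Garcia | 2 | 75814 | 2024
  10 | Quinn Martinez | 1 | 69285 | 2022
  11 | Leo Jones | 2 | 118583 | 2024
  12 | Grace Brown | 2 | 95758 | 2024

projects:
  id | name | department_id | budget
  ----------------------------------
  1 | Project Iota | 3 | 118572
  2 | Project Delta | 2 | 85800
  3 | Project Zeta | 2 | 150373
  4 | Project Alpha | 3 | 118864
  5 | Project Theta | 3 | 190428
SELECT name, budget FROM projects ORDER BY budget ASC LIMIT 2

Execution result:
name | budget
Project Delta | 85800
Project Iota | 118572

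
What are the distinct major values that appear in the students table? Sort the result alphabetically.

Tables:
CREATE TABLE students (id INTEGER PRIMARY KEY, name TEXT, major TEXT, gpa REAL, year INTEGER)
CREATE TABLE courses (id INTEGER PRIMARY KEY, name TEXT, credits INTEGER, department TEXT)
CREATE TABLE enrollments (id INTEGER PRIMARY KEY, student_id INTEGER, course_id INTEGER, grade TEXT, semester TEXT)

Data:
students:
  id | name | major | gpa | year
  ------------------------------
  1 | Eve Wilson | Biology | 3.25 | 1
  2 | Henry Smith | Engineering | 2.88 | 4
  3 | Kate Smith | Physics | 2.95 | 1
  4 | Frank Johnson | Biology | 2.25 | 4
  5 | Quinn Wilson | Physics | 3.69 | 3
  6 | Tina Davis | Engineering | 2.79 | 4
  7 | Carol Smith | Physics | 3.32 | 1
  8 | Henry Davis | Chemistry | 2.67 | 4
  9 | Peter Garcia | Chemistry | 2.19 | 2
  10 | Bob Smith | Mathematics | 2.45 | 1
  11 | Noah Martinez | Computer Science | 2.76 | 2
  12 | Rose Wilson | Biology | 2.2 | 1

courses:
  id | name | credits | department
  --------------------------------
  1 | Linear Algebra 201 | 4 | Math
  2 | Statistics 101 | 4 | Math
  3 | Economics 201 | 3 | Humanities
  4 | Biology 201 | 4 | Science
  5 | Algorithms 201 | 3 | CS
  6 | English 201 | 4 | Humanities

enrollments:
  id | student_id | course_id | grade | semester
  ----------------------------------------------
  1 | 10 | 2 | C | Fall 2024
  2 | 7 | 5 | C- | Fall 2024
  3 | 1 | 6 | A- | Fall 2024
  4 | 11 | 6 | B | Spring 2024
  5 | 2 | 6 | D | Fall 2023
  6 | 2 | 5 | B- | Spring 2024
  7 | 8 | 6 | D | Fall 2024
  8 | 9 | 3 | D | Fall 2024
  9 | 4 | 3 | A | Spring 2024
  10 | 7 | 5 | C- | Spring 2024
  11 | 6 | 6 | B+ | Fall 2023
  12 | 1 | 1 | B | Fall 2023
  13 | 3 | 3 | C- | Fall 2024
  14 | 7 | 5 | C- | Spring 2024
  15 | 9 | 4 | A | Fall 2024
SELECT DISTINCT major FROM students ORDER BY major

Execution result:
major
Biology
Chemistry
Computer Science
Engineering
Mathematics
Physics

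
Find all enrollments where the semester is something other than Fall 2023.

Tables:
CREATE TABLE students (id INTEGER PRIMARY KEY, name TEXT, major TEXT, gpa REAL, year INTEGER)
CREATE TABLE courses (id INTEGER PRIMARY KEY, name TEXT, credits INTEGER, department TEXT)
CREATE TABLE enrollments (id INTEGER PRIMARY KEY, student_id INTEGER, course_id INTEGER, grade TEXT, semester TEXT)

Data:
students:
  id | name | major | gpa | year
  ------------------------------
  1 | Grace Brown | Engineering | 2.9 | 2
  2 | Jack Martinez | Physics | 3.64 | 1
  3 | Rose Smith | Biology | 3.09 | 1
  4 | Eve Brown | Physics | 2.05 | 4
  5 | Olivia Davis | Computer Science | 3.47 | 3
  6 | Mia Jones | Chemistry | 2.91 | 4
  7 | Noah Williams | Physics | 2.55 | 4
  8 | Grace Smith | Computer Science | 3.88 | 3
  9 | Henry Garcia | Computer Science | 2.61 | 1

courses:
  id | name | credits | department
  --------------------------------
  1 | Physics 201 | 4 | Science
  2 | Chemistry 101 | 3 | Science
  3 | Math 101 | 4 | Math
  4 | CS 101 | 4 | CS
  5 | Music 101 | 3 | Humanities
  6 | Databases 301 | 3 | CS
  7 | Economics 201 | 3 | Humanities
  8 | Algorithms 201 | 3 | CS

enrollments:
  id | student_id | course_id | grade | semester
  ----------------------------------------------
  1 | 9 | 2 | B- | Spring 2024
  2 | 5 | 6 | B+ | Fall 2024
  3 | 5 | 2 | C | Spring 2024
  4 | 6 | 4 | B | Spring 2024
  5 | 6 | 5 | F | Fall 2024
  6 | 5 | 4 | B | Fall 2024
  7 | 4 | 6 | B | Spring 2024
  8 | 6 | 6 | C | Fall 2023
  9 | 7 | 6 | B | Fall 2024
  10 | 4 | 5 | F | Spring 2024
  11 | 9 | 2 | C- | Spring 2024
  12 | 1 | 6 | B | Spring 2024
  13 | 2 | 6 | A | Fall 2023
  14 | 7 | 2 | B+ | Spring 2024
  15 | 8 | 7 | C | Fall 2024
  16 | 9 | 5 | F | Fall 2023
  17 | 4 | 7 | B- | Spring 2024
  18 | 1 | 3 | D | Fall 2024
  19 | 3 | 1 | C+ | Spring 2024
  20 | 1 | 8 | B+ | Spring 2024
SELECT id, semester FROM enrollments WHERE semester <> 'Fall 2023'

Execution result:
id | semester
1 | Spring 2024
2 | Fall 2024
3 | Spring 2024
4 | Spring 2024
5 | Fall 2024
6 | Fall 2024
7 | Spring 2024
9 | Fall 2024
10 | Spring 2024
11 | Spring 2024
12 | Spring 2024
14 | Spring 2024
15 | Fall 2024
17 | Spring 2024
18 | Fall 2024
19 | Spring 2024
20 | Spring 2024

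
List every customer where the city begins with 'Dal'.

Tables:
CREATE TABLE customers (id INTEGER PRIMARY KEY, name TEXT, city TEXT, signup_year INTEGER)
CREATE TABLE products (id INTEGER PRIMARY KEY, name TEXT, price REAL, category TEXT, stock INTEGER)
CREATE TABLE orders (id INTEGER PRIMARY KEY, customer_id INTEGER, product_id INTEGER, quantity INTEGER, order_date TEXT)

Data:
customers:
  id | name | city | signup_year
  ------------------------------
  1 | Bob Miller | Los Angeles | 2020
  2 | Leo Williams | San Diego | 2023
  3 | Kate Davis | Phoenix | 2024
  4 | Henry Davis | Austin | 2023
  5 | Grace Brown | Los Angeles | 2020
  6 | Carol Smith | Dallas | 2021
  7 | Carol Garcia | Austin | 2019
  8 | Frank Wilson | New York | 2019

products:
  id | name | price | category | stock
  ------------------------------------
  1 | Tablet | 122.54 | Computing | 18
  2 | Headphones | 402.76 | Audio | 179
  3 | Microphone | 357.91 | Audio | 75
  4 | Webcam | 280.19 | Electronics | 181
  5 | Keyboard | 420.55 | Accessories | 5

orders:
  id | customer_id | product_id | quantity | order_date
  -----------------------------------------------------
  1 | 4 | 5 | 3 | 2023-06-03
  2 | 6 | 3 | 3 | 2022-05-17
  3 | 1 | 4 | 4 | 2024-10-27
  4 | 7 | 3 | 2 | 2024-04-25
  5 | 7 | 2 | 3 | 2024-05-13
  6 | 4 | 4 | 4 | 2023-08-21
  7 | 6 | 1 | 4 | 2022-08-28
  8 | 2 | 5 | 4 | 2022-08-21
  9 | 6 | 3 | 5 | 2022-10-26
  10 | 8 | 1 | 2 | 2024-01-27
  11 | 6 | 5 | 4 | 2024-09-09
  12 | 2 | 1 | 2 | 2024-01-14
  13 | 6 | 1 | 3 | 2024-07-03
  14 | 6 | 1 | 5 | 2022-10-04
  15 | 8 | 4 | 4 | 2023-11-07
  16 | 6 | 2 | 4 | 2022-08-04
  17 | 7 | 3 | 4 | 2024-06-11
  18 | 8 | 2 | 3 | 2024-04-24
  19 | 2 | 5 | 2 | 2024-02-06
SELECT name, city FROM customers WHERE city LIKE 'Dal%'

Execution result:
name | city
Carol Smith | Dallas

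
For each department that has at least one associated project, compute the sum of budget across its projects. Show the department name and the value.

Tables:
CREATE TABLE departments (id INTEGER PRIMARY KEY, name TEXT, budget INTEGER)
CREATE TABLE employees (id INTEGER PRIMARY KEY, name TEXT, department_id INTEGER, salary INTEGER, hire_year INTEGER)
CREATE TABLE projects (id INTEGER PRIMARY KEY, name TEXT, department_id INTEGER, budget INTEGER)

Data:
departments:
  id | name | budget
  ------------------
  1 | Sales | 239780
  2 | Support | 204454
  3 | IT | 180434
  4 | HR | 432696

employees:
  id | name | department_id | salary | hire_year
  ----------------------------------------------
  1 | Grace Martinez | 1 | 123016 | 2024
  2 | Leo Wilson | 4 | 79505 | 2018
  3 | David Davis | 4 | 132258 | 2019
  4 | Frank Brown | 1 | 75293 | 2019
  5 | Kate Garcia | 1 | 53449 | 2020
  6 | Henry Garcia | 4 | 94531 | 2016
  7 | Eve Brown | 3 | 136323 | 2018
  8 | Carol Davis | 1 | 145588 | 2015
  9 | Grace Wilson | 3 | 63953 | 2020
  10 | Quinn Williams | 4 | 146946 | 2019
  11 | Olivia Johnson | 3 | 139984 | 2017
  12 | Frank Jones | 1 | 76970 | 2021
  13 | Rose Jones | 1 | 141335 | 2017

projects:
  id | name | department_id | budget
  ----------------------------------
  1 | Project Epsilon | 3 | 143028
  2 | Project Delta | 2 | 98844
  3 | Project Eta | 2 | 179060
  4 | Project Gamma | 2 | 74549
SELECT p.name, SUM(c.budget) AS sum_budget FROM projects c JOIN departments p ON c.department_id = p.id GROUP BY p.id, p.name

Execution result:
name | sum_budget
Support | 352453
IT | 143028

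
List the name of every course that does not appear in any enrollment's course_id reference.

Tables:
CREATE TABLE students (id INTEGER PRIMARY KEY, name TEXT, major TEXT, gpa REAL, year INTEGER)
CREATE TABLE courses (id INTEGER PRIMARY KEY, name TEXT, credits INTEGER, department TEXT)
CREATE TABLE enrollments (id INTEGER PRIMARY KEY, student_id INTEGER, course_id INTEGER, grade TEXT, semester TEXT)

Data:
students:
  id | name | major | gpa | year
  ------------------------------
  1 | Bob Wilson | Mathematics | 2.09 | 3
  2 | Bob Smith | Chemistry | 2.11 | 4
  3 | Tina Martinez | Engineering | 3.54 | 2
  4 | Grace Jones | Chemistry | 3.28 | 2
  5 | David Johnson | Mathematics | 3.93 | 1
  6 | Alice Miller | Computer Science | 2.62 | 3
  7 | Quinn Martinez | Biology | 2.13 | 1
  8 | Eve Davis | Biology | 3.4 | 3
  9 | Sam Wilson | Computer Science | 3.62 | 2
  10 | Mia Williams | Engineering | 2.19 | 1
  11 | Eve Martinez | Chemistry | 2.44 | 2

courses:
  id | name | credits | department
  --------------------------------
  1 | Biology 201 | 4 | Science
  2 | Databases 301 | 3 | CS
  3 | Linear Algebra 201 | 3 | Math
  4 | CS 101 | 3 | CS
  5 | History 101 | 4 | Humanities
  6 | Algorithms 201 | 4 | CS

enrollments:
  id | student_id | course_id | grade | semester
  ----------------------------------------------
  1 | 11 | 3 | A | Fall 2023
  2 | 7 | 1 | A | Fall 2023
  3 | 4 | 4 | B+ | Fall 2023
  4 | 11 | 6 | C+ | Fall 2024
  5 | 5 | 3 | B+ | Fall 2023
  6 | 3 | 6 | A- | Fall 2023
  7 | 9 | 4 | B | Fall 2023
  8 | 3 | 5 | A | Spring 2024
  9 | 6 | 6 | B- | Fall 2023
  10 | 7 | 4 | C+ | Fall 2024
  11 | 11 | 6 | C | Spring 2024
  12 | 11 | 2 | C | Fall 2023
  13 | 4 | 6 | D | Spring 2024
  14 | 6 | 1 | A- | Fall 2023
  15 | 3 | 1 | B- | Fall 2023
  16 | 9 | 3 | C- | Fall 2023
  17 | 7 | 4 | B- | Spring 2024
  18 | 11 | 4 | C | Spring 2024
SELECT p.name FROM courses p LEFT JOIN enrollments c ON c.course_id = p.id WHERE c.id IS NULL

Execution result:
(no rows)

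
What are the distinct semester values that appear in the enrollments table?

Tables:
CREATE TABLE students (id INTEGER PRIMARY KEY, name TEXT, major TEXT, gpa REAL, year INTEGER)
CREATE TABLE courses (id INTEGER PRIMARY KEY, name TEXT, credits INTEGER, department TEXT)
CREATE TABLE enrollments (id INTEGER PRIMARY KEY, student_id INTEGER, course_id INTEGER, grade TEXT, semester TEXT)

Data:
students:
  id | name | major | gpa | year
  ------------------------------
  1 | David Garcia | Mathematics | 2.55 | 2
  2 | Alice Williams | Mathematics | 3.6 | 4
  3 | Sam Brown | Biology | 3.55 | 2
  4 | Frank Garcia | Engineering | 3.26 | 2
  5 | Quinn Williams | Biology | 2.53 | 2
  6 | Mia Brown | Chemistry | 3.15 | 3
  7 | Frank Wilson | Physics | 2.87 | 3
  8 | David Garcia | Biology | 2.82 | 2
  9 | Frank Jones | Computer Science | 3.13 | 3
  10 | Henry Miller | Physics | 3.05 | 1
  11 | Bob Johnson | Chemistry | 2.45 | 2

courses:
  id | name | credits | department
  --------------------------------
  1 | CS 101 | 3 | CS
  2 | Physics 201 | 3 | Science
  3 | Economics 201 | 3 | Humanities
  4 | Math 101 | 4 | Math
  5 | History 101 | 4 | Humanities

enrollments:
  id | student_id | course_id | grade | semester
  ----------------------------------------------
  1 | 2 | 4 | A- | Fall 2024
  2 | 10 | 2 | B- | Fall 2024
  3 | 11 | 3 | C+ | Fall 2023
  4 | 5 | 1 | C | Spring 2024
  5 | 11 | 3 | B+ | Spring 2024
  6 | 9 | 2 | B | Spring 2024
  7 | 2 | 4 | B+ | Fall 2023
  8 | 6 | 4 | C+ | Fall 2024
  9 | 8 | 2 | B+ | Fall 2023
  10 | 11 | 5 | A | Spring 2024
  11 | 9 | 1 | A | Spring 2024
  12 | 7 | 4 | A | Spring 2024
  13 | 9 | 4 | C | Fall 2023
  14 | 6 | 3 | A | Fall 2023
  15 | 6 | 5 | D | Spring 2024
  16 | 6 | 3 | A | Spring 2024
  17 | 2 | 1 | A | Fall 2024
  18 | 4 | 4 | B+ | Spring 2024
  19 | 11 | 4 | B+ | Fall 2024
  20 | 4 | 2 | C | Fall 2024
SELECT DISTINCT semester FROM enrollments

Execution result:
semester
Fall 2024
Fall 2023
Spring 2024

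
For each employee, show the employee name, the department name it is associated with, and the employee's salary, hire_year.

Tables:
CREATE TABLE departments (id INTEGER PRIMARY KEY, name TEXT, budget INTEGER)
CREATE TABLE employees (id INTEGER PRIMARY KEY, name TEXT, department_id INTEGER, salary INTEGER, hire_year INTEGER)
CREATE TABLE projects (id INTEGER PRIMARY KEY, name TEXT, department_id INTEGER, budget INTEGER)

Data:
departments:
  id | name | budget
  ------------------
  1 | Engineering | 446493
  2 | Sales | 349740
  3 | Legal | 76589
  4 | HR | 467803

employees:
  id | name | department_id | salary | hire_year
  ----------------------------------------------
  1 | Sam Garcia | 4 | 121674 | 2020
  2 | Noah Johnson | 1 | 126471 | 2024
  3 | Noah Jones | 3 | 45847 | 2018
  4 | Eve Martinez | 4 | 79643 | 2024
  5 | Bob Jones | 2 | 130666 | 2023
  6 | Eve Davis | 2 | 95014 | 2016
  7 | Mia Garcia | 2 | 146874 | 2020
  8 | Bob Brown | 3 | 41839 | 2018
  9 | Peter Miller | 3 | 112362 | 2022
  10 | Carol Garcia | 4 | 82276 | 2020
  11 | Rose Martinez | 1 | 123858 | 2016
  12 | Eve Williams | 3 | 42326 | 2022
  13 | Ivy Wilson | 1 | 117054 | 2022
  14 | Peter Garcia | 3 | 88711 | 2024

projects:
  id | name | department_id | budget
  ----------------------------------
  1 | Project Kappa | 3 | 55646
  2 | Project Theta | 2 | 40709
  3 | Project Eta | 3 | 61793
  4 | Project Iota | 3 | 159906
SELECT c.name, p.name AS department, c.salary, c.hire_year FROM employees c JOIN departments p ON c.department_id = p.id

Execution result:
name | department | salary | hire_year
Sam Garcia | HR | 121674 | 2020
Noah Johnson | Engineering | 126471 | 2024
Noah Jones | Legal | 45847 | 2018
Eve Martinez | HR | 79643 | 2024
Bob Jones | Sales | 130666 | 2023
Eve Davis | Sales | 95014 | 2016
Mia Garcia | Sales | 146874 | 2020
Bob Brown | Legal | 41839 | 2018
Peter Miller | Legal | 112362 | 2022
Carol Garcia | HR | 82276 | 2020
Rose Martinez | Engineering | 123858 | 2016
Eve Williams | Legal | 42326 | 2022
Ivy Wilson | Engineering | 117054 | 2022
Peter Garcia | Legal | 88711 | 2024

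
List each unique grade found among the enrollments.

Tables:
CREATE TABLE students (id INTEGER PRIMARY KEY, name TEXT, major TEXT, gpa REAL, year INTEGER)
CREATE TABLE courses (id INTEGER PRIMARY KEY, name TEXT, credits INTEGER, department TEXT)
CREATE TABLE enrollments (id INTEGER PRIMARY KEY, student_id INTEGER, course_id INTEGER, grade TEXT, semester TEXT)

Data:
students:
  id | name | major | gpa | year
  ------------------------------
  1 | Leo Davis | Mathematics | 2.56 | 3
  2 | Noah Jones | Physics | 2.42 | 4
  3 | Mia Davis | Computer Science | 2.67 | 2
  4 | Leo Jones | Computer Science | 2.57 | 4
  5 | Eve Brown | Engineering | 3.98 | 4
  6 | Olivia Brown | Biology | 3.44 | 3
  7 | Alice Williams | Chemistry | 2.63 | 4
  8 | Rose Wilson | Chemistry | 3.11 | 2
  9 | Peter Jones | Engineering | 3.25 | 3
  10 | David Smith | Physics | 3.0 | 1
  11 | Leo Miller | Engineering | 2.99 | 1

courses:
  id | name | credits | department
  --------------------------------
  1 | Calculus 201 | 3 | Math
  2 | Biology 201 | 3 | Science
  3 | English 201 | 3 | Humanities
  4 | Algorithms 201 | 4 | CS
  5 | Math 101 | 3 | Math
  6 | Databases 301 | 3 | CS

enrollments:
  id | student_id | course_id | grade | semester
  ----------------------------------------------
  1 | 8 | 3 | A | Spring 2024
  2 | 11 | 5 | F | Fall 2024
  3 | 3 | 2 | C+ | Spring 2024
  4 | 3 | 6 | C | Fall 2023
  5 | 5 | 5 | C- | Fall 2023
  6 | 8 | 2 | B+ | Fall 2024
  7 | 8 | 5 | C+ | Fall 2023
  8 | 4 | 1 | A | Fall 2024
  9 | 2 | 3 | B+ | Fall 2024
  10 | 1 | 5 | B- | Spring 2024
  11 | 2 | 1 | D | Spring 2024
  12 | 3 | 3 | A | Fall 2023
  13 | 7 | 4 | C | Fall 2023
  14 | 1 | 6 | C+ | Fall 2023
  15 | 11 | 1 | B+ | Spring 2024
SELECT DISTINCT grade FROM enrollments

Execution result:
grade
A
F
C+
C
C-
B+
B-
D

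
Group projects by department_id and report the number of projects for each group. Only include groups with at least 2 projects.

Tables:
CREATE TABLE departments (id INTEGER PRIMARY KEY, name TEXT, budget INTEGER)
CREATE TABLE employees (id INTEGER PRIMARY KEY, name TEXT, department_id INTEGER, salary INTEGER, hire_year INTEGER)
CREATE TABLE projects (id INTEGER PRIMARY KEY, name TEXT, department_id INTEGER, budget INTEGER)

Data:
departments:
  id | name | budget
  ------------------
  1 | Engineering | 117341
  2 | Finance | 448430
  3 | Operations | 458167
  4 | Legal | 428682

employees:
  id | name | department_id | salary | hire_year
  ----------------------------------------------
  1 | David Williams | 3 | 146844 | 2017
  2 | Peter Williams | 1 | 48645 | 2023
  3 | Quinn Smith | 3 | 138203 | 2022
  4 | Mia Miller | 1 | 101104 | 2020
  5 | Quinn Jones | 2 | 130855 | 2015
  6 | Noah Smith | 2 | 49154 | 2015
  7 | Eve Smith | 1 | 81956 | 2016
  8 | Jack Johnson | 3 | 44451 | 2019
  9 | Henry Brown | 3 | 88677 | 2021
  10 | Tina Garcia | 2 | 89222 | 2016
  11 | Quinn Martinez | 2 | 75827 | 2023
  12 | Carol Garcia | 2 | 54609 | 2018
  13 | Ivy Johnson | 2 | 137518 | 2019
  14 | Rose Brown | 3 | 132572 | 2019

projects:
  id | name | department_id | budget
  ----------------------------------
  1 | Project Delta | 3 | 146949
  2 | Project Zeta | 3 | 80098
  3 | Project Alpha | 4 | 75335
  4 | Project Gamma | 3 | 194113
SELECT department_id, COUNT(*) AS n FROM projects GROUP BY department_id HAVING COUNT(*) >= 2

Execution result:
department_id | n
3 | 3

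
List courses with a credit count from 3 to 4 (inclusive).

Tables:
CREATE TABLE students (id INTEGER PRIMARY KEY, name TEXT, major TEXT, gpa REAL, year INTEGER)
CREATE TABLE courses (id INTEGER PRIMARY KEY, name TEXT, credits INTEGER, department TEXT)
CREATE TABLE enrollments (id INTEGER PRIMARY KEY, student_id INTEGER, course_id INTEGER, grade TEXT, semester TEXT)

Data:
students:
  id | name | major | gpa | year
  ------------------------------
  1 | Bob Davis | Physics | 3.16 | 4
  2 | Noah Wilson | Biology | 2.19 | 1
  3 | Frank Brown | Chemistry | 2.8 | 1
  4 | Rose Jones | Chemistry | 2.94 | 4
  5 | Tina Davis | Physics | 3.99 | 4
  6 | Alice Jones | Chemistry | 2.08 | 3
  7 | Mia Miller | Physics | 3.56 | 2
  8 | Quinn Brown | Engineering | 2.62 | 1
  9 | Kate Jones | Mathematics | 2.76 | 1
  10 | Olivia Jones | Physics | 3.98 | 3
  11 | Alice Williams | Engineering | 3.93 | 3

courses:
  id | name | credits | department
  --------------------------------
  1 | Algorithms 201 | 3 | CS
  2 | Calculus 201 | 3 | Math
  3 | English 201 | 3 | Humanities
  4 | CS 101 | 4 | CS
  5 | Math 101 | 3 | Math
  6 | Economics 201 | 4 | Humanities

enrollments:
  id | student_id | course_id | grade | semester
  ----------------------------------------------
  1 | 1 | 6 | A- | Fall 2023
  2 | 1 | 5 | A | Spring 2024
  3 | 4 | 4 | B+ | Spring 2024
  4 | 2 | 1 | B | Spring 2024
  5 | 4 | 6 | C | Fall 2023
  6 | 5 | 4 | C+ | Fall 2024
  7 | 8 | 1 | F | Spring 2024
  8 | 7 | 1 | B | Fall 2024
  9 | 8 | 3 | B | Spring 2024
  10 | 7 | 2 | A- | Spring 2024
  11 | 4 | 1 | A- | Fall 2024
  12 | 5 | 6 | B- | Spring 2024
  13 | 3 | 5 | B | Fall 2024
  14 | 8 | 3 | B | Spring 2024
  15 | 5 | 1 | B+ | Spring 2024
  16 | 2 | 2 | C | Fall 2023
SELECT name, credits FROM courses WHERE credits BETWEEN 3 AND 4

Execution result:
name | credits
Algorithms 201 | 3
Calculus 201 | 3
English 201 | 3
CS 101 | 4
Math 101 | 3
Economics 201 | 4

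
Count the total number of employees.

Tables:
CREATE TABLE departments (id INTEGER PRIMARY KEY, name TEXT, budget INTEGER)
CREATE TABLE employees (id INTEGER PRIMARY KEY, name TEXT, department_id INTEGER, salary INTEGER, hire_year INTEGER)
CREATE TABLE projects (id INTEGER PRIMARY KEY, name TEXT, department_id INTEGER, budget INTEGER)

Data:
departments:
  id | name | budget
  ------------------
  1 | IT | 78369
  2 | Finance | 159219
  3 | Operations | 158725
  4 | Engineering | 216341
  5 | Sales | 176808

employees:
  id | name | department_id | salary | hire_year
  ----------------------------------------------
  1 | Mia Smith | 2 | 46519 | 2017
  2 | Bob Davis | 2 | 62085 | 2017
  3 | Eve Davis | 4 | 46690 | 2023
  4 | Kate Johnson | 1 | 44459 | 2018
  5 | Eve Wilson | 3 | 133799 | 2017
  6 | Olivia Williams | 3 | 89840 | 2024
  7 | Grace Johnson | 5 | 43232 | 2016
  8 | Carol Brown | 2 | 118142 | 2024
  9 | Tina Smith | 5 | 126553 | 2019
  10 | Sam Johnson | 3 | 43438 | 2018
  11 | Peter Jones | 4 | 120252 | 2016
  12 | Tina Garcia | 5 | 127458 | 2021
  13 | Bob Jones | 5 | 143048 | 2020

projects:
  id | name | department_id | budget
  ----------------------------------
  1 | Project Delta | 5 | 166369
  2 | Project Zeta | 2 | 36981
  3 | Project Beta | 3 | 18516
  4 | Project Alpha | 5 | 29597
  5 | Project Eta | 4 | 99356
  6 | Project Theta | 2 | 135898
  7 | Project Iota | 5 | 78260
SELECT COUNT(*) FROM employees

Execution result:
13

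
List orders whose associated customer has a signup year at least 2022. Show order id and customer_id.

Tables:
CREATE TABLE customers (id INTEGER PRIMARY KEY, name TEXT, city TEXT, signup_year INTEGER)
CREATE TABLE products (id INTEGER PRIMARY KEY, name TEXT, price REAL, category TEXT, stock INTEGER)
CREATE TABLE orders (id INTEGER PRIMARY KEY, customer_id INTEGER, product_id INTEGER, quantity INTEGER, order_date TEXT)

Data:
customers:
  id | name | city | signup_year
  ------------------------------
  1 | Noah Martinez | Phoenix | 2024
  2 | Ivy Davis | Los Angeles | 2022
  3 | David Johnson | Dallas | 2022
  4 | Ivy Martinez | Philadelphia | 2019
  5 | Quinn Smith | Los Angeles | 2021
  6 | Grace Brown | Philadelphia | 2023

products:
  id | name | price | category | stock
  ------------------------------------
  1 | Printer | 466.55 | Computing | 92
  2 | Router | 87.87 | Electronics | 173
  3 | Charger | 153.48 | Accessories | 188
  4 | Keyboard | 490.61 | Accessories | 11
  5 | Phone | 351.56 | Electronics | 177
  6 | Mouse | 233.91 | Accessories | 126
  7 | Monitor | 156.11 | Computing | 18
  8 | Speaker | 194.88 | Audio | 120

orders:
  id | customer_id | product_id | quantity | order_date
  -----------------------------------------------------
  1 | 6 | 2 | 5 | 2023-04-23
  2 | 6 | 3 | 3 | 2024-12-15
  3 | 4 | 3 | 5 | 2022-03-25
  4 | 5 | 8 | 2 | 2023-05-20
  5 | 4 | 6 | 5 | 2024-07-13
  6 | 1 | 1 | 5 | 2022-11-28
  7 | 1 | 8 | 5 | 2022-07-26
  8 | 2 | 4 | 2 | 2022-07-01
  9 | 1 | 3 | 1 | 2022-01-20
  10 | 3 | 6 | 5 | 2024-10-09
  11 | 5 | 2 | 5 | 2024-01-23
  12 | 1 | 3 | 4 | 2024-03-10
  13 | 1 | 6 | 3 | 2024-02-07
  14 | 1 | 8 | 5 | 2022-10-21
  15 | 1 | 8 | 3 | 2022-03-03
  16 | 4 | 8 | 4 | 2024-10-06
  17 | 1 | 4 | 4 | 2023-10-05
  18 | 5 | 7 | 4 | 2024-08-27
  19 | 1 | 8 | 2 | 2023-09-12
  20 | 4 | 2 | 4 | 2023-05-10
SELECT id, customer_id FROM orders WHERE customer_id IN (SELECT id FROM customers WHERE signup_year >= 2022)

Execution result:
id | customer_id
1 | 6
2 | 6
6 | 1
7 | 1
8 | 2
9 | 1
10 | 3
12 | 1
13 | 1
14 | 1
15 | 1
17 | 1
19 | 1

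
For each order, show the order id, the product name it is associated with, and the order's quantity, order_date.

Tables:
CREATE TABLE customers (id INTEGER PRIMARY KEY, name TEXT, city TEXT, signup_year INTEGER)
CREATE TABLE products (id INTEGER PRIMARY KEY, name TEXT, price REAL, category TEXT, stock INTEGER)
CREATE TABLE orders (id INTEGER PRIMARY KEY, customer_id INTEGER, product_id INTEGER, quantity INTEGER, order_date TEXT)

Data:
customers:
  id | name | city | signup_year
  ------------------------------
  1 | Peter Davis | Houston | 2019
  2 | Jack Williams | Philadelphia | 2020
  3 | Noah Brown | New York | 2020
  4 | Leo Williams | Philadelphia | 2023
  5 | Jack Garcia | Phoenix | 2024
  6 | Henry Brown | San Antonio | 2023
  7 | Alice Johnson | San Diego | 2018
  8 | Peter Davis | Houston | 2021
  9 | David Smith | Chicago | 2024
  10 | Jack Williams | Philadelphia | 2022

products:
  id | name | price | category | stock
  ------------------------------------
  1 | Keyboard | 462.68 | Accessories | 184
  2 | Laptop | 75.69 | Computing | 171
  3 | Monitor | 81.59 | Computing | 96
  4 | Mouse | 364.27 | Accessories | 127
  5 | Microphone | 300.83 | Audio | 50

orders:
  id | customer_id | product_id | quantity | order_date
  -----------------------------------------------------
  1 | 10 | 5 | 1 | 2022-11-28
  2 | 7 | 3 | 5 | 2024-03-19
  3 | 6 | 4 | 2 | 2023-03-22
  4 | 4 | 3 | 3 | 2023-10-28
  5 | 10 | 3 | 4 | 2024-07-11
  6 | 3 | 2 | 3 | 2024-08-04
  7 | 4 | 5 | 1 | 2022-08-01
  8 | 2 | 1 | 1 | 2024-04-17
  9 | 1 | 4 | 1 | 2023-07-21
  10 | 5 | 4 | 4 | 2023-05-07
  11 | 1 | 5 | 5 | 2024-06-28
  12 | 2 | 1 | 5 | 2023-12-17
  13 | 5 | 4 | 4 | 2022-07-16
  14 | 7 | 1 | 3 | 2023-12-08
SELECT c.id, p.name AS product, c.quantity, c.order_date FROM orders c JOIN products p ON c.product_id = p.id

Execution result:
id | product | quantity | order_date
1 | Microphone | 1 | 2022-11-28
2 | Monitor | 5 | 2024-03-19
3 | Mouse | 2 | 2023-03-22
4 | Monitor | 3 | 2023-10-28
5 | Monitor | 4 | 2024-07-11
6 | Laptop | 3 | 2024-08-04
7 | Microphone | 1 | 2022-08-01
8 | Keyboard | 1 | 2024-04-17
9 | Mouse | 1 | 2023-07-21
10 | Mouse | 4 | 2023-05-07
11 | Microphone | 5 | 2024-06-28
12 | Keyboard | 5 | 2023-12-17
13 | Mouse | 4 | 2022-07-16
14 | Keyboard | 3 | 2023-12-08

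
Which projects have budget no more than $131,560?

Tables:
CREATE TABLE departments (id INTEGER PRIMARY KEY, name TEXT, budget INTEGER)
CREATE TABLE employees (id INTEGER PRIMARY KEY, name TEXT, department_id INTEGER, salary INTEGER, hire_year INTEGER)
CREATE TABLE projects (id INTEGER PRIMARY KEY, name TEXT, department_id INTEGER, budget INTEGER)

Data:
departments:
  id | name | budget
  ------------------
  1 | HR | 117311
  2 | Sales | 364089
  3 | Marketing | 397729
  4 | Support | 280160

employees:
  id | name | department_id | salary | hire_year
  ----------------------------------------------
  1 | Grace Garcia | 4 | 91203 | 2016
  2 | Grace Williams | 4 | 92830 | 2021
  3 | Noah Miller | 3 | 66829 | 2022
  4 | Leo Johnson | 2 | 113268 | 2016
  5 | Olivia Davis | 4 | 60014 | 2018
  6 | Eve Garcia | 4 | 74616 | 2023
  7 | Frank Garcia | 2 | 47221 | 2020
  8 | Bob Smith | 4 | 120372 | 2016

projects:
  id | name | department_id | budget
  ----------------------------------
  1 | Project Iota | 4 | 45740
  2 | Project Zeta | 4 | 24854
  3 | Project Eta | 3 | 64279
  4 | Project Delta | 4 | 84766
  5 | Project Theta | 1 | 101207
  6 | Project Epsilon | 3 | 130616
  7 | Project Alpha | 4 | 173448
SELECT name, budget FROM projects WHERE budget <= 131560

Execution result:
name | budget
Project Iota | 45740
Project Zeta | 24854
Project Eta | 64279
Project Delta | 84766
Project Theta | 101207
Project Epsilon | 130616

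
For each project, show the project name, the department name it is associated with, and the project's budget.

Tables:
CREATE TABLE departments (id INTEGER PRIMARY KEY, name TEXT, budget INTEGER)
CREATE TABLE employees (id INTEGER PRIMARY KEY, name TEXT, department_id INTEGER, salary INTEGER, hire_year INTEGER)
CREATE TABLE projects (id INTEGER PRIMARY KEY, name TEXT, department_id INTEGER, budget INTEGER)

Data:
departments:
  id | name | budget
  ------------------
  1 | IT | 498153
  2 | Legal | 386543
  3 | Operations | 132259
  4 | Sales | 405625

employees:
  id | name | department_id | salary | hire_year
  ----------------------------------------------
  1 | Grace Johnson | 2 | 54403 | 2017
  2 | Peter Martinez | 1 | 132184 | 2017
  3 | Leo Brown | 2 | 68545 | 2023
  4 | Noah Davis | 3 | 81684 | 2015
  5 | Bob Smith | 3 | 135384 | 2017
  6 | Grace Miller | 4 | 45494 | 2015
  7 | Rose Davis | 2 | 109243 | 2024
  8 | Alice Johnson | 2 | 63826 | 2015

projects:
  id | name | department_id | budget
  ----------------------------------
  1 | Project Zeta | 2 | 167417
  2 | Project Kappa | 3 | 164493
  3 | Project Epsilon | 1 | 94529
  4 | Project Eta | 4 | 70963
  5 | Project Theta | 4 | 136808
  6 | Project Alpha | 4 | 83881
SELECT c.name, p.name AS department, c.budget FROM projects c JOIN departments p ON c.department_id = p.id

Execution result:
name | department | budget
Project Zeta | Legal | 167417
Project Kappa | Operations | 164493
Project Epsilon | IT | 94529
Project Eta | Sales | 70963
Project Theta | Sales | 136808
Project Alpha | Sales | 83881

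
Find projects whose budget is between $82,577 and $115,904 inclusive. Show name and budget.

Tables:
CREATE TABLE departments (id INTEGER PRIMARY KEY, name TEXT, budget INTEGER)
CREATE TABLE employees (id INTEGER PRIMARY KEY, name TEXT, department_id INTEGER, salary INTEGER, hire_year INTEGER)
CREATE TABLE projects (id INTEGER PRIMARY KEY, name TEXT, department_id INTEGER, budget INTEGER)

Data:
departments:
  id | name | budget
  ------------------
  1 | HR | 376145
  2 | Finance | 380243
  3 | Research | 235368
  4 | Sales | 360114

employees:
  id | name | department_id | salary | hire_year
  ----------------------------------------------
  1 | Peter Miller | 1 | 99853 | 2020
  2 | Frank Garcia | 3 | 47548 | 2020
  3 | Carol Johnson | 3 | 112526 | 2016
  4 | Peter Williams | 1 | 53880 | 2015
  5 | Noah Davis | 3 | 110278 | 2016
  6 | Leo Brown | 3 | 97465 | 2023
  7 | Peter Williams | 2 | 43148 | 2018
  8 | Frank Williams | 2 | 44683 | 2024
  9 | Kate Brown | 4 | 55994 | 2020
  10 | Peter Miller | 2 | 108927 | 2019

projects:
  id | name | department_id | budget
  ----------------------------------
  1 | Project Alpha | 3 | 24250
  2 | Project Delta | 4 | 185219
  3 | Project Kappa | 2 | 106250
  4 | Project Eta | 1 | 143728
SELECT name, budget FROM projects WHERE budget BETWEEN 82577 AND 115904

Execution result:
name | budget
Project Kappa | 106250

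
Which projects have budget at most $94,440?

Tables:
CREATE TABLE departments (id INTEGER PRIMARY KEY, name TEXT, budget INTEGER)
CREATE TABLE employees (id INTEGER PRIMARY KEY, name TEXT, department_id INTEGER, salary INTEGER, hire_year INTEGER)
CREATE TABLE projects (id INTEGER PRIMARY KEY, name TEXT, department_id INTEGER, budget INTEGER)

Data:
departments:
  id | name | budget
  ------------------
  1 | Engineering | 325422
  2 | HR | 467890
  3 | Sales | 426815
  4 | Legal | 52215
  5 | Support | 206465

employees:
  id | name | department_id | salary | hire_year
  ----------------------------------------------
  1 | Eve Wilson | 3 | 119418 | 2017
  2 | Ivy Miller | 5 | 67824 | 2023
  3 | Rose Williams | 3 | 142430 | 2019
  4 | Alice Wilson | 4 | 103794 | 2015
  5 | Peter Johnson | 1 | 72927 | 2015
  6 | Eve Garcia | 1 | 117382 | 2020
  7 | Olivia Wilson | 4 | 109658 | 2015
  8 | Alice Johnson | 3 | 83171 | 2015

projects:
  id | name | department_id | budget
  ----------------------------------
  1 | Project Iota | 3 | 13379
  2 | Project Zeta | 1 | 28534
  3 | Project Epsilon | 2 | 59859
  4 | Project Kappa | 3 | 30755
SELECT name, budget FROM projects WHERE budget <= 94440

Execution result:
name | budget
Project Iota | 13379
Project Zeta | 28534
Project Epsilon | 59859
Project Kappa | 30755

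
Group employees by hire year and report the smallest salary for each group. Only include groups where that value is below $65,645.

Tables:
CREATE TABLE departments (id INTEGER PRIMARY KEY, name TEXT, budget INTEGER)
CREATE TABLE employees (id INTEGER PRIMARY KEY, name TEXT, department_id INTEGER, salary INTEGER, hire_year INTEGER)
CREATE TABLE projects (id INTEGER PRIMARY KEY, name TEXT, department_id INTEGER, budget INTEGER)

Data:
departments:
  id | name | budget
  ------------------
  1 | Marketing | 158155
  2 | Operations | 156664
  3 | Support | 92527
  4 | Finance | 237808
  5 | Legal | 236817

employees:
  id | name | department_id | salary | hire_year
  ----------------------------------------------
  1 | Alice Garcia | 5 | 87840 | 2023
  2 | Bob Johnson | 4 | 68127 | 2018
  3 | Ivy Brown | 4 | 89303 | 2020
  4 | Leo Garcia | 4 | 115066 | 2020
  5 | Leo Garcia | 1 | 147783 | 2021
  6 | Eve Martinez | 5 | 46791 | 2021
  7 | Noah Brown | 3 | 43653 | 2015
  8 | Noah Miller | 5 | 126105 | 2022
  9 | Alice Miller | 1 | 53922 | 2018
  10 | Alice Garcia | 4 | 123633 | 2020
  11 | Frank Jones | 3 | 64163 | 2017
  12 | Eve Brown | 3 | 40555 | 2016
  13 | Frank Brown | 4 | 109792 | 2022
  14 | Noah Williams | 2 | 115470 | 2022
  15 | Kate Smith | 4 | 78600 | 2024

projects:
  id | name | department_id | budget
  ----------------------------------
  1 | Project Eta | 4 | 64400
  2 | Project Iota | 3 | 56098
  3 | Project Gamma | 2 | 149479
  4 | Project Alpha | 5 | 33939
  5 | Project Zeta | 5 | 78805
SELECT hire_year, MIN(salary) AS min_salary FROM employees GROUP BY hire_year HAVING MIN(salary) < 65645

Execution result:
hire_year | min_salary
2015 | 43653
2016 | 40555
2017 | 64163
2018 | 53922
2021 | 46791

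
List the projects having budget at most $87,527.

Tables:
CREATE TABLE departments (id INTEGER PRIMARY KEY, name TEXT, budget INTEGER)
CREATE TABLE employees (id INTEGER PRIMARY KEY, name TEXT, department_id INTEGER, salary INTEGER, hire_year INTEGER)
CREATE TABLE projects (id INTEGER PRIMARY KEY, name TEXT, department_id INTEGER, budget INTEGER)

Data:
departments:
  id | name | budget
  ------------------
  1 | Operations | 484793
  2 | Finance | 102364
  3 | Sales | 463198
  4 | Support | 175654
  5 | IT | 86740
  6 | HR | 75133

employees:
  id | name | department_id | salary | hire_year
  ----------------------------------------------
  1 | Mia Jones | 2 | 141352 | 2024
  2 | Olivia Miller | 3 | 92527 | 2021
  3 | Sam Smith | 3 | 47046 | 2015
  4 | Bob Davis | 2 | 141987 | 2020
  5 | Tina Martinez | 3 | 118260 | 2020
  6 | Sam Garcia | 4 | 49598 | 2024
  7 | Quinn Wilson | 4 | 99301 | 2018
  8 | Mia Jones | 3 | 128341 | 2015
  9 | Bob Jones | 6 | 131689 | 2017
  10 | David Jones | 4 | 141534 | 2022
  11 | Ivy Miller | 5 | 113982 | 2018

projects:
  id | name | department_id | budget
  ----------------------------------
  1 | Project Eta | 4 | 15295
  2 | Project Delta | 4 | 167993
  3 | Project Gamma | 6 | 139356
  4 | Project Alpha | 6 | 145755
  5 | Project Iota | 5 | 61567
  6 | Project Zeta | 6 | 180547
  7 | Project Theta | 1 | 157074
SELECT name, budget FROM projects WHERE budget <= 87527

Execution result:
name | budget
Project Eta | 15295
Project Iota | 61567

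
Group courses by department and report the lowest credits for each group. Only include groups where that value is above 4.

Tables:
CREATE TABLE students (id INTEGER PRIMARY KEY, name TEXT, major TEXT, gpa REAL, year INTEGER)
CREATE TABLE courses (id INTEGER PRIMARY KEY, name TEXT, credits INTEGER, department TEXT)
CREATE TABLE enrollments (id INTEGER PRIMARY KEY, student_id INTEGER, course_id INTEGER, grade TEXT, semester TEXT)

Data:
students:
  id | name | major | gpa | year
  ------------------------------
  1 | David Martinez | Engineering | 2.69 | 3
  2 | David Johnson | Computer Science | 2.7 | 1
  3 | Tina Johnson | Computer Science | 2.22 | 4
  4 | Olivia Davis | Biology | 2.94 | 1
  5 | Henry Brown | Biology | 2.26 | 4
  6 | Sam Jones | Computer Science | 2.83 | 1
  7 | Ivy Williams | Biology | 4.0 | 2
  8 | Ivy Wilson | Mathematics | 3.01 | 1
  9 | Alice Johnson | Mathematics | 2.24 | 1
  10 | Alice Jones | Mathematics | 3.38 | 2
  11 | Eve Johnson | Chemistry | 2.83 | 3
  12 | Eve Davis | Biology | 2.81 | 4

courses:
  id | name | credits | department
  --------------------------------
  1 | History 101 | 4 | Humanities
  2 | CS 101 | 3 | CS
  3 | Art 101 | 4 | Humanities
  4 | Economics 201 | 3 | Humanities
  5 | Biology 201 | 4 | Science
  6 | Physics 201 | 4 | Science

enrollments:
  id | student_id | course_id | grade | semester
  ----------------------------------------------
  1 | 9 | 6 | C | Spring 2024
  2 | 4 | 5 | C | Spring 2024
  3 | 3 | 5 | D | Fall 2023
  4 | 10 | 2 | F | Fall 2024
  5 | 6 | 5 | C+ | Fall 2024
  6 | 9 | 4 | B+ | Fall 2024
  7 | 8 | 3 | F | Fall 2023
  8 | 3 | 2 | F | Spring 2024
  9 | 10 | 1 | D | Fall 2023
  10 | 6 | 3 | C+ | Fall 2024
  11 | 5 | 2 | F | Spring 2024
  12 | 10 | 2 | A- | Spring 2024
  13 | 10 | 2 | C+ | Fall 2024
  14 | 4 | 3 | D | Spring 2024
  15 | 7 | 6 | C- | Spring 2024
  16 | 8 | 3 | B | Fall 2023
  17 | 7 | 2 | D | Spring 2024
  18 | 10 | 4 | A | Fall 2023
SELECT department, MIN(credits) AS min_credits FROM courses GROUP BY department HAVING MIN(credits) > 4

Execution result:
(no rows)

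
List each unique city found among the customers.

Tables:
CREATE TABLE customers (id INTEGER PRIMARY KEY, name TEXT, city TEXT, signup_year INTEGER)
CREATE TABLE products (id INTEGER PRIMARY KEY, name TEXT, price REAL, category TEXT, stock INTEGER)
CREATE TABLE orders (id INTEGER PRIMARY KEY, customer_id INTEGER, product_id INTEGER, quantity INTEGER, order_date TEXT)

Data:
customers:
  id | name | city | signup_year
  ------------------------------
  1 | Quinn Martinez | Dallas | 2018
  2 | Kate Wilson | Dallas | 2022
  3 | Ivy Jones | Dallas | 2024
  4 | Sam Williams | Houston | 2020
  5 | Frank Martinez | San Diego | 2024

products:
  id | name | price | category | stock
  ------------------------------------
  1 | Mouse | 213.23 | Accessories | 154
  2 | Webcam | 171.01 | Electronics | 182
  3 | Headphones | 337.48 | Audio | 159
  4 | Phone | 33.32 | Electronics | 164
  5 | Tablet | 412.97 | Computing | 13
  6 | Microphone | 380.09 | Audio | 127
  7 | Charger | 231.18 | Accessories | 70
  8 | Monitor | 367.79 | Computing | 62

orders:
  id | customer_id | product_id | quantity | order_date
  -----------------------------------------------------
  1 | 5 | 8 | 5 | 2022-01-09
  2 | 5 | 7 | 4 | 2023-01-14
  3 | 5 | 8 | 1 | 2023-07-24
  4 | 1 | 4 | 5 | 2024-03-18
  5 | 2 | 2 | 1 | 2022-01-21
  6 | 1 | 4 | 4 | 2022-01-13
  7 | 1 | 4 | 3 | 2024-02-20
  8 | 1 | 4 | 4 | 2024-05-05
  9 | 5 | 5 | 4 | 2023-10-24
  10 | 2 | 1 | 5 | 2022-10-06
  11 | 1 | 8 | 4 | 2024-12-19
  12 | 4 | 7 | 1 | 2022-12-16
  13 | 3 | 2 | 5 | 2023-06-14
SELECT DISTINCT city FROM customers

Execution result:
city
Dallas
Houston
San Diego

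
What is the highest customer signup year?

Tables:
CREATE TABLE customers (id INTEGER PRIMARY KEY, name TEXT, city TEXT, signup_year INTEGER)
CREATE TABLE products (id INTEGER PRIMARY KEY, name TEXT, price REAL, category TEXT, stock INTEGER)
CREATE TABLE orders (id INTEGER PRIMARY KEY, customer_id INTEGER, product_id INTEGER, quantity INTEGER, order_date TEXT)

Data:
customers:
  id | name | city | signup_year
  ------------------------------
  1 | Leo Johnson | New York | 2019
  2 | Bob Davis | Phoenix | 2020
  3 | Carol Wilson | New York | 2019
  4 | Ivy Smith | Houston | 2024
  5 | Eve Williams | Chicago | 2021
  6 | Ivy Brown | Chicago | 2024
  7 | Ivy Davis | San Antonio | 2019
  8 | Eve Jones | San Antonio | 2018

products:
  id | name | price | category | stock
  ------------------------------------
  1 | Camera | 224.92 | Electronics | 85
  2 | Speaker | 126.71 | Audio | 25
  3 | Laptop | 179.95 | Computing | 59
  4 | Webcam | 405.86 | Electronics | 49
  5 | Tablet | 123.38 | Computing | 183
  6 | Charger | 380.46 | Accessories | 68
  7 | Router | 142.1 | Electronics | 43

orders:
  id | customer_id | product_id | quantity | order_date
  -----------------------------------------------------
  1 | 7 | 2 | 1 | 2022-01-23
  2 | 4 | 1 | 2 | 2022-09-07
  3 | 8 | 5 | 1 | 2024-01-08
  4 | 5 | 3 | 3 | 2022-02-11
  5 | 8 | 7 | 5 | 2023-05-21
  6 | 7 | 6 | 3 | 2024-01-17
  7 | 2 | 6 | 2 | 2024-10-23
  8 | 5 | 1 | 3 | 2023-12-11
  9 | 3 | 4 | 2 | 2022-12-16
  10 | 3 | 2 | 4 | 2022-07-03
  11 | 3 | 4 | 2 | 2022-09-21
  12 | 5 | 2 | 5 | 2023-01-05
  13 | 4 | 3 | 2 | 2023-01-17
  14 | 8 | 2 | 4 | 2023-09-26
SELECT MAX(signup_year) FROM customers

Execution result:
2024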